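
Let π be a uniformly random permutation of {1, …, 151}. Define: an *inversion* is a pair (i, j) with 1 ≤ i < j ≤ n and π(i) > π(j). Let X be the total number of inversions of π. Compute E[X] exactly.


Write X = Σ X_I over the C(151, 2) = 11325 pairs i < j, with X_I the indicator of one inversion.
There are 11325 indicators.
For each fixed pair i < j, the values π(i) and π(j) are two distinct elements of {1, …, 151} in uniformly random order; by symmetry P[π(i) > π(j)] = 1/2.
By linearity: E[X] = 11325 · (1/2) = C(151, 2) · (1/2) = 11325/2 = 11325/2 ≈ 5662.5000.

E[X] = 11325/2 = 5662.5000.


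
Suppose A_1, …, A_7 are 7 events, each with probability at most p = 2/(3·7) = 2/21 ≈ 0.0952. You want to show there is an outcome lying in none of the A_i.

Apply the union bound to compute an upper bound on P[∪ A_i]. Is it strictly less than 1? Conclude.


Union bound: P[∪_{i=1}^{7} A_i] ≤ Σ_i P[A_i] ≤ 7·p = 7·(2/21) = 2/3.
Numerically: 2/3 ≈ 0.6667.
Is 2/3 < 1? YES.
Since P[∪ A_i] ≤ 2/3 < 1, the complement has P[∩ A_i^c] ≥ 1 − 2/3 = 1/3 > 0, so some outcome avoids every A_i.

7·p = 2/3 ≈ 0.6667; existence CERTIFIED by the union bound.


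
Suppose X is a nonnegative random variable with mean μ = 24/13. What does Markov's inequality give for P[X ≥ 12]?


μ = E[X] = 24/13, a = 12.
Markov: P[X ≥ 12] ≤ μ/a = (24/13)/12 = 2/13.
Numerically: ≈ 0.154.
(Since a = 12 > μ = 1.846, the bound 2/13 is < 1 and informative.)

P[X ≥ 12] ≤ 2/13 ≈ 0.154.


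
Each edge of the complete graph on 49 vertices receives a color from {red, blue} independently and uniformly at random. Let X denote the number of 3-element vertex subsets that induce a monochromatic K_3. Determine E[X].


Let X = Σ_S X_S over the C(49, 3) = 18424 subsets S of size 3, where X_S = 1 if the K_3 on S is monochromatic.
For a fixed S, the K_3 on S has C(3, 2) = 3 edges. P[all 3 edges red] = (1/2)^3, and likewise for blue, so P[monochromatic] = 2·(1/2)^3 = 2^{1 − 3} = 1/4.
By linearity of expectation: E[X] = C(49, 3) · 2^{1 − 3} = 18424 · 1/4 = 4606.
Numerically: E[X] ≈ 4606.000000.

E[X] = C(49,3)·2^(1−C(3,2)) = 4606 ≈ 4606.000000.


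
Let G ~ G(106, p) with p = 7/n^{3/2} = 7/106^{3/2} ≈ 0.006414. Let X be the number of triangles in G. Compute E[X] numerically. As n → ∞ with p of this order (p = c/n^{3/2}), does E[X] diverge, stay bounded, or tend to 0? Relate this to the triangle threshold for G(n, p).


Number of potential triangles: C(106, 3) = 192920.
Each occurs with probability p³ ≈ (0.006414)³ ≈ 2.638868e-07.
By linearity: E[X] = C(106, 3)·p³ ≈ 192920 · 2.638868e-07 ≈ 0.0509.
Since α = 3/2 > 1, p = c/n^{3/2} = o(1/n) is below the triangle threshold p ~ 1/n. Asymptotically E[X] ~ (c³/6)·n^{3(1−α)} = (7³/6)·n^{-1.5} → 0, so by Markov's inequality G has no triangles w.h.p.

E[X] ≈ 0.0509; in regime p = Θ(1/n^{3/2}) E[X] tends to 0 (below the triangle threshold p ~ 1/n).


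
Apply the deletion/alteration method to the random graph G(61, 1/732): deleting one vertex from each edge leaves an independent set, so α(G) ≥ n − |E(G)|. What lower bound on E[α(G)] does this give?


E[|E(G)|] = C(61, 2)·p = 1830 · (1/732) = 5/2.
E[α(G)] ≥ n − E[|E(G)|] = 61 − 5/2 = 117/2.
Numerically: ≈ 58.5000.
(This is only a lower bound; the true E[α(G)] may be larger.)

E[α(G)] ≥ 117/2 ≈ 58.5000.


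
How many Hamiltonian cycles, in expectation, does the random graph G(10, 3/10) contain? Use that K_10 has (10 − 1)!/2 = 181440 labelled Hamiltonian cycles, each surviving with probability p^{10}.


K_10 has (10 − 1)!/2 = 181440 labelled Hamiltonian cycles.
For each such Hamiltonian cycle H, let X_H = 1 if all 10 edges of H are present in G. Then P[X_H = 1] = p^{10} = (3/10)^{10} = 59049/10000000000.
By linearity of expectation: E[X] = Σ_H E[X_H] = 181440 · p^{10} = 181440 · 59049/10000000000 = 33480783/31250000.
Numerically: E[X] ≈ 1.07139.

E[X] = 181440 · (3/10)^{10} = 33480783/31250000 ≈ 1.07139.


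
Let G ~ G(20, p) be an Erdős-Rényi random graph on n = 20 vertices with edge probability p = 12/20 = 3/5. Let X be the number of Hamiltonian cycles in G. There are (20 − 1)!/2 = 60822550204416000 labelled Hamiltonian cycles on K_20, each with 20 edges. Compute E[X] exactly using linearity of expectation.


K_20 has (20 − 1)!/2 = 60822550204416000 labelled Hamiltonian cycles.
For each such Hamiltonian cycle H, let X_H = 1 if all 20 edges of H are present in G. Then P[X_H = 1] = p^{20} = (3/5)^{20} = 3486784401/95367431640625.
Summing the indicators: E[X] = Σ_H E[X_H] = 60822550204416000 · p^{20} = 60822550204416000 · 3486784401/95367431640625 = 1696600954254376560918528/762939453125.
Numerically: E[X] ≈ 2.22377e+12.

E[X] = 60822550204416000 · (3/5)^{20} = 1696600954254376560918528/762939453125 ≈ 2.22377e+12.


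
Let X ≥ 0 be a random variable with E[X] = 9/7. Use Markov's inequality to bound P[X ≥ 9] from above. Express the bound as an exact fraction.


μ = E[X] = 9/7, a = 9.
Markov: P[X ≥ 9] ≤ μ/a = (9/7)/9 = 1/7.
Numerically: ≈ 0.143.
(Since a = 9 > μ = 1.286, the bound 1/7 is < 1 and informative.)

P[X ≥ 9] ≤ 1/7 ≈ 0.143.


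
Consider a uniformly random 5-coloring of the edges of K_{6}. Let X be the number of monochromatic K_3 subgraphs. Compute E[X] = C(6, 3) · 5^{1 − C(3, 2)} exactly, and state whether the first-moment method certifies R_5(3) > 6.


E[X] = C(6, 3) · 5^{1 − 3} = 20 · 5^{−2} = 20/25.
As a reduced fraction: E[X] = 4/5 ≈ 0.80000.
Is E[X] < 1? YES.
Since E[X] < 1, there exists a 5-coloring of K_{6} with no monochromatic K_3; hence R_5(3) > 6.

E[X] = 4/5 ≈ 0.80000; E[X] < 1, so R_5(3) > 6.


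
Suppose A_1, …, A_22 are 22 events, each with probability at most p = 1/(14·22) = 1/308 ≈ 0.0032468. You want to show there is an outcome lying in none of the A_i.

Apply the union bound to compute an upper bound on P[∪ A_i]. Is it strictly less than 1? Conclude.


Union bound: P[∪_{i=1}^{22} A_i] ≤ Σ_i P[A_i] ≤ 22·p = 22·(1/308) = 1/14.
Numerically: 1/14 ≈ 0.0714286.
Is 1/14 < 1? YES.
Since P[∪ A_i] ≤ 1/14 < 1, the complement has P[∩ A_i^c] ≥ 1 − 1/14 = 13/14 > 0, so some outcome avoids every A_i.

22·p = 1/14 ≈ 0.0714286; existence CERTIFIED by the union bound.


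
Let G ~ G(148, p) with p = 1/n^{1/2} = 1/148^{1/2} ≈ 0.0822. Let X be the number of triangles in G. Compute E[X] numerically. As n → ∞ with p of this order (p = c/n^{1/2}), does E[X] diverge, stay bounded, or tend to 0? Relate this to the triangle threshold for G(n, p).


Number of potential triangles: C(148, 3) = 529396.
Each occurs with probability p³ ≈ (0.0822)³ ≈ 5.55402e-04.
By linearity: E[X] = C(148, 3)·p³ ≈ 529396 · 5.55402e-04 ≈ 294.028.
Since α = 1/2 < 1, p = c/n^{1/2} ≫ 1/n is above the triangle threshold p ~ 1/n. Asymptotically E[X] ~ (c³/6)·n^{3(1−α)} = (1³/6)·n^{1.5} → ∞; triangles are abundant w.h.p.

E[X] ≈ 294.028; in regime p = Θ(1/n^{1/2}) E[X] diverges (above the triangle threshold p ~ 1/n).


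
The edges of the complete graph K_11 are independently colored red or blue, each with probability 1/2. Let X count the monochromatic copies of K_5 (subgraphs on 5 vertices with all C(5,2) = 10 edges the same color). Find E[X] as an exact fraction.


Let X = Σ_S X_S over the C(11, 5) = 462 subsets S of size 5, where X_S = 1 if the K_5 on S is monochromatic.
For a fixed S, the K_5 on S has C(5, 2) = 10 edges. P[all 10 edges red] = (1/2)^10, and likewise for blue, so P[monochromatic] = 2·(1/2)^10 = 2^{1 − 10} = 1/512.
Summing: E[X] = C(11, 5) · 2^{1 − 10} = 462 · 1/512 = 231/256.
Numerically: E[X] ≈ 0.9023.

E[X] = C(11,5)·2^(1−C(5,2)) = 231/256 ≈ 0.9023.


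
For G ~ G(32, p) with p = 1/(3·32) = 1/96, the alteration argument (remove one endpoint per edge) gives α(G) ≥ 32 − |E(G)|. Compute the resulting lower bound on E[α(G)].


E[|E(G)|] = C(32, 2)·p = 496 · (1/96) = 31/6.
E[α(G)] ≥ n − E[|E(G)|] = 32 − 31/6 = 161/6.
Numerically: ≈ 26.83333.
(This is only a lower bound; the true E[α(G)] may be larger.)

E[α(G)] ≥ 161/6 ≈ 26.83333.


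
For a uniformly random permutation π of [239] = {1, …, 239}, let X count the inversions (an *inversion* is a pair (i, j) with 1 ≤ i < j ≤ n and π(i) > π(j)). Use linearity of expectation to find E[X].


Write X = Σ X_I over the C(239, 2) = 28441 pairs i < j, with X_I the indicator of one inversion.
There are 28441 indicators.
For each fixed pair i < j, the values π(i) and π(j) are two distinct elements of {1, …, 239} in uniformly random order; by symmetry P[π(i) > π(j)] = 1/2.
By linearity: E[X] = 28441 · (1/2) = C(239, 2) · (1/2) = 28441/2 = 28441/2 ≈ 14220.500.

E[X] = 28441/2 = 14220.500.


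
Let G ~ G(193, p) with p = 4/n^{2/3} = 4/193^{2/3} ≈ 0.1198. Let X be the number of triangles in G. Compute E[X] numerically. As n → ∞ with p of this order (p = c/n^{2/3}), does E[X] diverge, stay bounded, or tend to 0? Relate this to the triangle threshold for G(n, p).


Number of potential triangles: C(193, 3) = 1179616.
Each occurs with probability p³ ≈ (0.1198)³ ≈ 1.718167e-03.
By linearity: E[X] = C(193, 3)·p³ ≈ 1179616 · 1.718167e-03 ≈ 2026.7772.
Since α = 2/3 < 1, p = c/n^{2/3} ≫ 1/n is above the triangle threshold p ~ 1/n. Asymptotically E[X] ~ (c³/6)·n^{3(1−α)} = (4³/6)·n^{1} → ∞; triangles are abundant w.h.p.

E[X] ≈ 2026.7772; in regime p = Θ(1/n^{2/3}) E[X] diverges (above the triangle threshold p ~ 1/n).


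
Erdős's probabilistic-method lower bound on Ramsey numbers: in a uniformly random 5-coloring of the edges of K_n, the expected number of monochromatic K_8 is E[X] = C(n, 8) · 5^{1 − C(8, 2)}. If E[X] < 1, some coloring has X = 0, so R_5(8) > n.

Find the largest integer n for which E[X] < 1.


We need C(n, 8) · 5^{1 − 28} < 1, i.e. C(n, 8) < 5^{28 − 1} = 7450580596923828125.
Check values of n near the boundary:
  n = 862: C(862, 8) = 7317951015318931845; 7317951015318931845 < 7450580596923828125? YES
  n = 863: C(863, 8) = 7386423071602617757; 7386423071602617757 < 7450580596923828125? YES
  n = 864: C(864, 8) = 7455455062926006708; 7455455062926006708 < 7450580596923828125? NO
  n = 865: C(865, 8) = 7525050909487743060; 7525050909487743060 < 7450580596923828125? NO
  n = 866: C(866, 8) = 7595214554331451620; 7595214554331451620 < 7450580596923828125? NO
The largest n with C(n, 8) < 7450580596923828125 is n = 863 (where E[X] = 7386423071602617757/7450580596923828125 ≈ 0.991389). Hence R_5(8) > 863, i.e. R_5(8) ≥ 864.

Largest n = 863; hence R_5(8) > 863.


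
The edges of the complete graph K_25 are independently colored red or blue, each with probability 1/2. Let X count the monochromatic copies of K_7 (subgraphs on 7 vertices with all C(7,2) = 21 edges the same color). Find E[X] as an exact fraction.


Let X = Σ_S X_S over the C(25, 7) = 480700 subsets S of size 7, where X_S = 1 if the K_7 on S is monochromatic.
For a fixed S, the K_7 on S has C(7, 2) = 21 edges. P[all 21 edges red] = (1/2)^21, and likewise for blue, so P[monochromatic] = 2·(1/2)^21 = 2^{1 − 21} = 1/1048576.
By linearity: E[X] = C(25, 7) · 2^{1 − 21} = 480700 · 1/1048576 = 120175/262144.
Numerically: E[X] ≈ 0.458431.

E[X] = C(25,7)·2^(1−C(7,2)) = 120175/262144 ≈ 0.458431.


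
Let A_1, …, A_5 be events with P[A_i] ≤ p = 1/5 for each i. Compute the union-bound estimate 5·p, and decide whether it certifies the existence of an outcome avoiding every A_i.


Union bound: P[∪_{i=1}^{5} A_i] ≤ Σ_i P[A_i] ≤ 5·p = 5·(1/5) = 1.
Numerically: 1 ≈ 1.00000.
Is 1 < 1? NO.
Since the bound 1 is ≥ 1, the union bound is uninformative here; it does NOT by itself certify existence.

5·p = 1 ≈ 1.00000; existence NOT certified by the union bound.


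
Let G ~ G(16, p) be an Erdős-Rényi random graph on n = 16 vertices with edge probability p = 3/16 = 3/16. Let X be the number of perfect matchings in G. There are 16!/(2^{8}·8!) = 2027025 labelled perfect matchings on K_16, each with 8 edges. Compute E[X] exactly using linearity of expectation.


K_16 has 16!/(2^{8}·8!) = 2027025 labelled perfect matchings.
For each such perfect matching H, let X_H = 1 if all 8 edges of H are present in G. Then P[X_H = 1] = p^{8} = (3/16)^{8} = 6561/4294967296.
By linearity of expectation: E[X] = Σ_H E[X_H] = 2027025 · p^{8} = 2027025 · 6561/4294967296 = 13299311025/4294967296.
Numerically: E[X] ≈ 3.09649.

E[X] = 2027025 · (3/16)^{8} = 13299311025/4294967296 ≈ 3.09649.


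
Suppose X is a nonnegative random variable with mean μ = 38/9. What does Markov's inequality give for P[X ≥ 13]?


μ = E[X] = 38/9, a = 13.
Markov: P[X ≥ 13] ≤ μ/a = (38/9)/13 = 38/117.
Numerically: ≈ 0.3248.
(Since a = 13 > μ = 4.2222, the bound 38/117 is < 1 and informative.)

P[X ≥ 13] ≤ 38/117 ≈ 0.3248.


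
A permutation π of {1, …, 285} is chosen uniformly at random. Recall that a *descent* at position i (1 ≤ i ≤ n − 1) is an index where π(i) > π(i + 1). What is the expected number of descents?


Write X = Σ X_I over i = 1, …, 284, with X_I the indicator of one descent.
There are 284 indicators.
For each fixed i, the pair (π(i), π(i+1)) is a uniformly random ordered pair of distinct values from {1, …, 285}; by symmetry P[π(i) > π(i+1)] = 1/2.
By linearity: E[X] = 284 · (1/2) = (285 − 1) · (1/2) = 142 ≈ 142.000.

E[X] = 142 = 142.000.


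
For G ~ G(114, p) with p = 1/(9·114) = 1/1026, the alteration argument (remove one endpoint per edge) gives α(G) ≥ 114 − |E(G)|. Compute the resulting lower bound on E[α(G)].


E[|E(G)|] = C(114, 2)·p = 6441 · (1/1026) = 113/18.
E[α(G)] ≥ n − E[|E(G)|] = 114 − 113/18 = 1939/18.
Numerically: ≈ 107.72222.
(This is only a lower bound; the true E[α(G)] may be larger.)

E[α(G)] ≥ 1939/18 ≈ 107.72222.


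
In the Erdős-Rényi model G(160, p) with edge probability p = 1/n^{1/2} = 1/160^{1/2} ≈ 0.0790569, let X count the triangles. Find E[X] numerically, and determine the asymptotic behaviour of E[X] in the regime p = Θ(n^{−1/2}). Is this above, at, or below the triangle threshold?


Number of potential triangles: C(160, 3) = 669920.
Each occurs with probability p³ ≈ (0.0790569)³ ≈ 4.94105884e-04.
By linearity: E[X] = C(160, 3)·p³ ≈ 669920 · 4.94105884e-04 ≈ 331.011414.
Since α = 1/2 < 1, p = c/n^{1/2} ≫ 1/n is above the triangle threshold p ~ 1/n. Asymptotically E[X] ~ (c³/6)·n^{3(1−α)} = (1³/6)·n^{1.5} → ∞; triangles are abundant w.h.p.

E[X] ≈ 331.011414; in regime p = Θ(1/n^{1/2}) E[X] diverges (above the triangle threshold p ~ 1/n).


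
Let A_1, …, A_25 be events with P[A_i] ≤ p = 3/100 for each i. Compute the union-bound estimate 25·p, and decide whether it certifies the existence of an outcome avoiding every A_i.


Union bound: P[∪_{i=1}^{25} A_i] ≤ Σ_i P[A_i] ≤ 25·p = 25·(3/100) = 3/4.
Numerically: 3/4 ≈ 0.7500000.
Is 3/4 < 1? YES.
Since P[∪ A_i] ≤ 3/4 < 1, the complement has P[∩ A_i^c] ≥ 1 − 3/4 = 1/4 > 0, so some outcome avoids every A_i.

25·p = 3/4 ≈ 0.7500000; existence CERTIFIED by the union bound.


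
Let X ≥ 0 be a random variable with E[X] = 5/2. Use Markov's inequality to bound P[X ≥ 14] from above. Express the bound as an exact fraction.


μ = E[X] = 5/2, a = 14.
Markov: P[X ≥ 14] ≤ μ/a = (5/2)/14 = 5/28.
Numerically: ≈ 0.17857.
(Since a = 14 > μ = 2.50000, the bound 5/28 is < 1 and informative.)

P[X ≥ 14] ≤ 5/28 ≈ 0.17857.


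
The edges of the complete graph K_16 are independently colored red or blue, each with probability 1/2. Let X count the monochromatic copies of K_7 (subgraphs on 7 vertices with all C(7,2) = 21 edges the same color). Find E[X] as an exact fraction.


Let X = Σ_S X_S over the C(16, 7) = 11440 subsets S of size 7, where X_S = 1 if the K_7 on S is monochromatic.
For a fixed S, the K_7 on S has C(7, 2) = 21 edges. P[all 21 edges red] = (1/2)^21, and likewise for blue, so P[monochromatic] = 2·(1/2)^21 = 2^{1 − 21} = 1/1048576.
By linearity: E[X] = C(16, 7) · 2^{1 − 21} = 11440 · 1/1048576 = 715/65536.
Numerically: E[X] ≈ 0.011.

E[X] = C(16,7)·2^(1−C(7,2)) = 715/65536 ≈ 0.011.


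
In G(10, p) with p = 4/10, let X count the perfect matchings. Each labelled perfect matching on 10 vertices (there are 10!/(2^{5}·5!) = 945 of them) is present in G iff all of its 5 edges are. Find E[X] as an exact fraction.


K_10 has 10!/(2^{5}·5!) = 945 labelled perfect matchings.
For each such perfect matching H, let X_H = 1 if all 5 edges of H are present in G. Then P[X_H = 1] = p^{5} = (2/5)^{5} = 32/3125.
By linearity: E[X] = Σ_H E[X_H] = 945 · p^{5} = 945 · 32/3125 = 6048/625.
Numerically: E[X] ≈ 9.6768.

E[X] = 945 · (2/5)^{5} = 6048/625 ≈ 9.6768.


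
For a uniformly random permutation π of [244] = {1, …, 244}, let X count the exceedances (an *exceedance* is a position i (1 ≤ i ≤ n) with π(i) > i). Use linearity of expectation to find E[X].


Write X = Σ_{i=1}^{244} X_i, where X_i = 1_{π(i) > i}.
For each fixed i, π(i) is uniform over {1, …, 244} (marginal of a uniform permutation), so P[π(i) > i] = (n − i)/n. Summing: Σ_{i=1}^{244} (n − i)/n = (0 + 1 + … + 243)/244 = 244(244 − 1)/(2·244) = (244 − 1)/2.
Hence E[X] = Σ_{i=1}^{244} (244 − i)/244 = 243/2 ≈ 121.500.

E[X] = 243/2 = 121.500.


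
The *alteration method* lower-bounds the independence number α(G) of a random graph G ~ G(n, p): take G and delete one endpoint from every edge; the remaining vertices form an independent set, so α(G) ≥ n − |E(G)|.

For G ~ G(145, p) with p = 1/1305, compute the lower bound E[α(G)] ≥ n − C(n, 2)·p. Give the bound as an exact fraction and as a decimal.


E[|E(G)|] = C(145, 2)·p = 10440 · (1/1305) = 8.
E[α(G)] ≥ n − E[|E(G)|] = 145 − 8 = 137.
Numerically: ≈ 137.00000.
(This is only a lower bound; the true E[α(G)] may be larger.)

E[α(G)] ≥ 137 ≈ 137.00000.


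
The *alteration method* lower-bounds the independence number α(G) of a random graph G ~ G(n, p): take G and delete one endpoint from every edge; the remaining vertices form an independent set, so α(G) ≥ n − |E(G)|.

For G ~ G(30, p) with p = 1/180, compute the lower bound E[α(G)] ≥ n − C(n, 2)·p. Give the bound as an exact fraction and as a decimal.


E[|E(G)|] = C(30, 2)·p = 435 · (1/180) = 29/12.
E[α(G)] ≥ n − E[|E(G)|] = 30 − 29/12 = 331/12.
Numerically: ≈ 27.583.
(This is only a lower bound; the true E[α(G)] may be larger.)

E[α(G)] ≥ 331/12 ≈ 27.583.


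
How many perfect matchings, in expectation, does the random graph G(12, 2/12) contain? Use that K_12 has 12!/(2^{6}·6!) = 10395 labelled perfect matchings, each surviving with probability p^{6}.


K_12 has 12!/(2^{6}·6!) = 10395 labelled perfect matchings.
For each such perfect matching H, let X_H = 1 if all 6 edges of H are present in G. Then P[X_H = 1] = p^{6} = (1/6)^{6} = 1/46656.
By linearity: E[X] = Σ_H E[X_H] = 10395 · p^{6} = 10395 · 1/46656 = 385/1728.
Numerically: E[X] ≈ 0.2228.

E[X] = 10395 · (1/6)^{6} = 385/1728 ≈ 0.2228.


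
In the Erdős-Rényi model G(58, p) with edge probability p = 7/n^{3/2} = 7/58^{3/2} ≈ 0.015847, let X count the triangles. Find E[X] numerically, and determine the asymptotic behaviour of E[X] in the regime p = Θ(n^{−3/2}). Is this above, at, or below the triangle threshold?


Number of potential triangles: C(58, 3) = 30856.
Each occurs with probability p³ ≈ (0.015847)³ ≈ 3.9798632e-06.
By linearity: E[X] = C(58, 3)·p³ ≈ 30856 · 3.9798632e-06 ≈ 0.12280.
Since α = 3/2 > 1, p = c/n^{3/2} = o(1/n) is below the triangle threshold p ~ 1/n. Asymptotically E[X] ~ (c³/6)·n^{3(1−α)} = (7³/6)·n^{-1.5} → 0, so by Markov's inequality G has no triangles w.h.p.

E[X] ≈ 0.12280; in regime p = Θ(1/n^{3/2}) E[X] tends to 0 (below the triangle threshold p ~ 1/n).


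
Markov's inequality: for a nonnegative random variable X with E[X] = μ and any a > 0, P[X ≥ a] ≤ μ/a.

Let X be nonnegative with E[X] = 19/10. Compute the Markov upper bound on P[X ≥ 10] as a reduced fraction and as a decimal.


μ = E[X] = 19/10, a = 10.
Markov: P[X ≥ 10] ≤ μ/a = (19/10)/10 = 19/100.
Numerically: ≈ 0.19000.
(Since a = 10 > μ = 1.90000, the bound 19/100 is < 1 and informative.)

P[X ≥ 10] ≤ 19/100 ≈ 0.19000.


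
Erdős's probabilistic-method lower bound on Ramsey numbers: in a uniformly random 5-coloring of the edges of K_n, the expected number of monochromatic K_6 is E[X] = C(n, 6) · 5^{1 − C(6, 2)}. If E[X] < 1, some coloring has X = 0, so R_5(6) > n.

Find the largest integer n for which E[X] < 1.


We need C(n, 6) · 5^{1 − 15} < 1, i.e. C(n, 6) < 5^{15 − 1} = 6103515625.
Check values of n near the boundary:
  n = 128: C(128, 6) = 5423611200; 5423611200 < 6103515625? YES
  n = 129: C(129, 6) = 5688177600; 5688177600 < 6103515625? YES
  n = 130: C(130, 6) = 5963412000; 5963412000 < 6103515625? YES
  n = 131: C(131, 6) = 6249655776; 6249655776 < 6103515625? NO
  n = 132: C(132, 6) = 6547258432; 6547258432 < 6103515625? NO
  n = 133: C(133, 6) = 6856577728; 6856577728 < 6103515625? NO
The largest n with C(n, 6) < 6103515625 is n = 130 (where E[X] = 47707296/48828125 ≈ 0.9770454). Hence R_5(6) > 130, i.e. R_5(6) ≥ 131.

Largest n = 130; hence R_5(6) > 130.


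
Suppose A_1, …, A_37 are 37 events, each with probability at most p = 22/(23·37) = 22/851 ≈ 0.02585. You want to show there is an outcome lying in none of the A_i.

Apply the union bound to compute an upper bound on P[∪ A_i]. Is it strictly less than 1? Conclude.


Union bound: P[∪_{i=1}^{37} A_i] ≤ Σ_i P[A_i] ≤ 37·p = 37·(22/851) = 22/23.
Numerically: 22/23 ≈ 0.95652.
Is 22/23 < 1? YES.
Since P[∪ A_i] ≤ 22/23 < 1, the complement has P[∩ A_i^c] ≥ 1 − 22/23 = 1/23 > 0, so some outcome avoids every A_i.

37·p = 22/23 ≈ 0.95652; existence CERTIFIED by the union bound.


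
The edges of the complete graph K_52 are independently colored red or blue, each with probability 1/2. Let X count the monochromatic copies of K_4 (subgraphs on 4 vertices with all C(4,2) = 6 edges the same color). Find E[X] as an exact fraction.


Let X = Σ_S X_S over the C(52, 4) = 270725 subsets S of size 4, where X_S = 1 if the K_4 on S is monochromatic.
For a fixed S, the K_4 on S has C(4, 2) = 6 edges. P[all 6 edges red] = (1/2)^6, and likewise for blue, so P[monochromatic] = 2·(1/2)^6 = 2^{1 − 6} = 1/32.
By linearity of expectation: E[X] = C(52, 4) · 2^{1 − 6} = 270725 · 1/32 = 270725/32.
Numerically: E[X] ≈ 8460.1562.

E[X] = C(52,4)·2^(1−C(4,2)) = 270725/32 ≈ 8460.1562.


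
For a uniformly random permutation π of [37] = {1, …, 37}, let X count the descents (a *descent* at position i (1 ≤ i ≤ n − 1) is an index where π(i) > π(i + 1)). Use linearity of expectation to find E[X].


Write X = Σ X_I over i = 1, …, 36, with X_I the indicator of one descent.
There are 36 indicators.
For each fixed i, the pair (π(i), π(i+1)) is a uniformly random ordered pair of distinct values from {1, …, 37}; by symmetry P[π(i) > π(i+1)] = 1/2.
By linearity: E[X] = 36 · (1/2) = (37 − 1) · (1/2) = 18 ≈ 18.000000.

E[X] = 18 = 18.000000.


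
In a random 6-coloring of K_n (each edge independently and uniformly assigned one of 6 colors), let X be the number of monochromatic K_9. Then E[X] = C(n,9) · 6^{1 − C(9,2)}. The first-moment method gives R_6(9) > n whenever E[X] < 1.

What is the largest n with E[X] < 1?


We need C(n, 9) · 6^{1 − 36} < 1, i.e. C(n, 9) < 6^{36 − 1} = 1719070799748422591028658176.
Check values of n near the boundary:
  n = 4405: C(4405, 9) = 1706862792900636302463627150; 1706862792900636302463627150 < 1719070799748422591028658176? YES
  n = 4406: C(4406, 9) = 1710356485221788389505285700; 1710356485221788389505285700 < 1719070799748422591028658176? YES
  n = 4407: C(4407, 9) = 1713856532599459170657070050; 1713856532599459170657070050 < 1719070799748422591028658176? YES
  n = 4408: C(4408, 9) = 1717362945146264156457459600; 1717362945146264156457459600 < 1719070799748422591028658176? YES
  n = 4409: C(4409, 9) = 1720875732988608787686577131; 1720875732988608787686577131 < 1719070799748422591028658176? NO
The largest n with C(n, 9) < 1719070799748422591028658176 is n = 4408 (where E[X] = 35778394690547169926197075/35813974994758803979763712 ≈ 0.9990065). Hence R_6(9) > 4408, i.e. R_6(9) ≥ 4409.

Largest n = 4408; hence R_6(9) > 4408.


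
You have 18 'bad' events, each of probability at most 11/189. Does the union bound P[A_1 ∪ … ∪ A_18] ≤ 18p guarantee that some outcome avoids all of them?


Union bound: P[∪_{i=1}^{18} A_i] ≤ Σ_i P[A_i] ≤ 18·p = 18·(11/189) = 22/21.
Numerically: 22/21 ≈ 1.04762.
Is 22/21 < 1? NO.
Since the bound 22/21 is ≥ 1, the union bound is uninformative here; it does NOT by itself certify existence.

18·p = 22/21 ≈ 1.04762; existence NOT certified by the union bound.


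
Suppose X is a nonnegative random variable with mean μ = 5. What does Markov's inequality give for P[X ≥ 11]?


μ = E[X] = 5, a = 11.
Markov: P[X ≥ 11] ≤ μ/a = (5)/11 = 5/11.
Numerically: ≈ 0.4545.
(Since a = 11 > μ = 5.0000, the bound 5/11 is < 1 and informative.)

P[X ≥ 11] ≤ 5/11 ≈ 0.4545.


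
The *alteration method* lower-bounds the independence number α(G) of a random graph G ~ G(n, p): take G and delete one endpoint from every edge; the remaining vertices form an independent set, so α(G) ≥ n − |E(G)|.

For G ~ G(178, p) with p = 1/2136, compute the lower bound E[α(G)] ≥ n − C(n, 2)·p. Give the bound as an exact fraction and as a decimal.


E[|E(G)|] = C(178, 2)·p = 15753 · (1/2136) = 59/8.
E[α(G)] ≥ n − E[|E(G)|] = 178 − 59/8 = 1365/8.
Numerically: ≈ 170.6250.
(This is only a lower bound; the true E[α(G)] may be larger.)

E[α(G)] ≥ 1365/8 ≈ 170.6250.


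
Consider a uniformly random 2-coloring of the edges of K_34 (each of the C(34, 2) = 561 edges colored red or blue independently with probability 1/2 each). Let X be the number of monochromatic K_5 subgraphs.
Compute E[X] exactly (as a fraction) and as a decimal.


Let X = Σ_S X_S over the C(34, 5) = 278256 subsets S of size 5, where X_S = 1 if the K_5 on S is monochromatic.
For a fixed S, the K_5 on S has C(5, 2) = 10 edges. P[all 10 edges red] = (1/2)^10, and likewise for blue, so P[monochromatic] = 2·(1/2)^10 = 2^{1 − 10} = 1/512.
By linearity of expectation: E[X] = C(34, 5) · 2^{1 − 10} = 278256 · 1/512 = 17391/32.
Numerically: E[X] ≈ 543.468750.

E[X] = C(34,5)·2^(1−C(5,2)) = 17391/32 ≈ 543.468750.


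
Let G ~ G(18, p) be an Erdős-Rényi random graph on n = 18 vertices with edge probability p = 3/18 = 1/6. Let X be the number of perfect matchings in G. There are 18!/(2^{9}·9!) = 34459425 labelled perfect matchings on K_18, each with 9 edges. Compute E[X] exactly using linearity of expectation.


K_18 has 18!/(2^{9}·9!) = 34459425 labelled perfect matchings.
For each such perfect matching H, let X_H = 1 if all 9 edges of H are present in G. Then P[X_H = 1] = p^{9} = (1/6)^{9} = 1/10077696.
Summing the indicators: E[X] = Σ_H E[X_H] = 34459425 · p^{9} = 34459425 · 1/10077696 = 425425/124416.
Numerically: E[X] ≈ 3.419.

E[X] = 34459425 · (1/6)^{9} = 425425/124416 ≈ 3.419.


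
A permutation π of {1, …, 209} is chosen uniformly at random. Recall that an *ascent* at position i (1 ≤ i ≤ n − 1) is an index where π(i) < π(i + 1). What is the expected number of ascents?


Write X = Σ X_I over i = 1, …, 208, with X_I the indicator of one ascent.
There are 208 indicators.
For each fixed i, the pair (π(i), π(i+1)) is a uniformly random ordered pair of distinct values from {1, …, 209}; by symmetry P[π(i) < π(i+1)] = 1/2.
By linearity: E[X] = 208 · (1/2) = (209 − 1) · (1/2) = 104 ≈ 104.00000.

E[X] = 104 = 104.00000.


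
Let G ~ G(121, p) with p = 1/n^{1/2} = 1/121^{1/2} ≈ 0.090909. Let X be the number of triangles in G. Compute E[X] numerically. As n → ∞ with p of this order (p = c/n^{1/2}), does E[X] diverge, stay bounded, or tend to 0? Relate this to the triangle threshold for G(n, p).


Number of potential triangles: C(121, 3) = 287980.
Each occurs with probability p³ ≈ (0.090909)³ ≈ 7.5131480e-04.
By linearity: E[X] = C(121, 3)·p³ ≈ 287980 · 7.5131480e-04 ≈ 216.36364.
Since α = 1/2 < 1, p = c/n^{1/2} ≫ 1/n is above the triangle threshold p ~ 1/n. Asymptotically E[X] ~ (c³/6)·n^{3(1−α)} = (1³/6)·n^{1.5} → ∞; triangles are abundant w.h.p.

E[X] ≈ 216.36364; in regime p = Θ(1/n^{1/2}) E[X] diverges (above the triangle threshold p ~ 1/n).


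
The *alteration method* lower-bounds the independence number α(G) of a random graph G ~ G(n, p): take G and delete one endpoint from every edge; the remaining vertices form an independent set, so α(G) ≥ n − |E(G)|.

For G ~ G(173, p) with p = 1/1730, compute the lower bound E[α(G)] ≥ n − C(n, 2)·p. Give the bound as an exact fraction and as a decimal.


E[|E(G)|] = C(173, 2)·p = 14878 · (1/1730) = 43/5.
E[α(G)] ≥ n − E[|E(G)|] = 173 − 43/5 = 822/5.
Numerically: ≈ 164.400.
(This is only a lower bound; the true E[α(G)] may be larger.)

E[α(G)] ≥ 822/5 ≈ 164.400.


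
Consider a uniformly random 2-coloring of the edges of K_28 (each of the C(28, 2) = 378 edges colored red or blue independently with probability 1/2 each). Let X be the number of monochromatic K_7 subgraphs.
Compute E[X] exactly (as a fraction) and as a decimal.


Let X = Σ_S X_S over the C(28, 7) = 1184040 subsets S of size 7, where X_S = 1 if the K_7 on S is monochromatic.
For a fixed S, the K_7 on S has C(7, 2) = 21 edges. P[all 21 edges red] = (1/2)^21, and likewise for blue, so P[monochromatic] = 2·(1/2)^21 = 2^{1 − 21} = 1/1048576.
Summing: E[X] = C(28, 7) · 2^{1 − 21} = 1184040 · 1/1048576 = 148005/131072.
Numerically: E[X] ≈ 1.129.

E[X] = C(28,7)·2^(1−C(7,2)) = 148005/131072 ≈ 1.129.


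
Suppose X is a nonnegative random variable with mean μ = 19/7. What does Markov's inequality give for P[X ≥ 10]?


μ = E[X] = 19/7, a = 10.
Markov: P[X ≥ 10] ≤ μ/a = (19/7)/10 = 19/70.
Numerically: ≈ 0.2714.
(Since a = 10 > μ = 2.7143, the bound 19/70 is < 1 and informative.)

P[X ≥ 10] ≤ 19/70 ≈ 0.2714.


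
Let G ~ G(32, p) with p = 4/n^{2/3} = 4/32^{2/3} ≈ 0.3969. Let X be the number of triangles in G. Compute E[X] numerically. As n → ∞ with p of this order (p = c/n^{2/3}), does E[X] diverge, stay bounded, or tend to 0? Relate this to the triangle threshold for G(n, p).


Number of potential triangles: C(32, 3) = 4960.
Each occurs with probability p³ ≈ (0.3969)³ ≈ 6.250000e-02.
By linearity: E[X] = C(32, 3)·p³ ≈ 4960 · 6.250000e-02 ≈ 310.0000.
Since α = 2/3 < 1, p = c/n^{2/3} ≫ 1/n is above the triangle threshold p ~ 1/n. Asymptotically E[X] ~ (c³/6)·n^{3(1−α)} = (4³/6)·n^{1} → ∞; triangles are abundant w.h.p.

E[X] ≈ 310.0000; in regime p = Θ(1/n^{2/3}) E[X] diverges (above the triangle threshold p ~ 1/n).


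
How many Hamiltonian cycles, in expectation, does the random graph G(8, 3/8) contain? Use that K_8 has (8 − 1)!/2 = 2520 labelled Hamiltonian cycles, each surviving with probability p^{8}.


K_8 has (8 − 1)!/2 = 2520 labelled Hamiltonian cycles.
For each such Hamiltonian cycle H, let X_H = 1 if all 8 edges of H are present in G. Then P[X_H = 1] = p^{8} = (3/8)^{8} = 6561/16777216.
By linearity: E[X] = Σ_H E[X_H] = 2520 · p^{8} = 2520 · 6561/16777216 = 2066715/2097152.
Numerically: E[X] ≈ 0.985487.

E[X] = 2520 · (3/8)^{8} = 2066715/2097152 ≈ 0.985487.


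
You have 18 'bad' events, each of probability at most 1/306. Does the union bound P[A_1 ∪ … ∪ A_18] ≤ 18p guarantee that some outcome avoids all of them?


Union bound: P[∪_{i=1}^{18} A_i] ≤ Σ_i P[A_i] ≤ 18·p = 18·(1/306) = 1/17.
Numerically: 1/17 ≈ 0.0588.
Is 1/17 < 1? YES.
Since P[∪ A_i] ≤ 1/17 < 1, the complement has P[∩ A_i^c] ≥ 1 − 1/17 = 16/17 > 0, so some outcome avoids every A_i.

18·p = 1/17 ≈ 0.0588; existence CERTIFIED by the union bound.


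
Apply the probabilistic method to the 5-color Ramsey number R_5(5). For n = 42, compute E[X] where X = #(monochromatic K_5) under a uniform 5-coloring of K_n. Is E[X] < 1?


E[X] = C(42, 5) · 5^{1 − 10} = 850668 · 5^{−9} = 850668/1953125.
As a reduced fraction: E[X] = 850668/1953125 ≈ 0.435542.
Is E[X] < 1? YES.
Since E[X] < 1, there exists a 5-coloring of K_{42} with no monochromatic K_5; hence R_5(5) > 42.

E[X] = 850668/1953125 ≈ 0.435542; E[X] < 1, so R_5(5) > 42.


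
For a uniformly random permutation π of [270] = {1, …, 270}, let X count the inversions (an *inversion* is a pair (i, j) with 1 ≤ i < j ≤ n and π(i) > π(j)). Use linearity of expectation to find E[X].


Write X = Σ X_I over the C(270, 2) = 36315 pairs i < j, with X_I the indicator of one inversion.
There are 36315 indicators.
For each fixed pair i < j, the values π(i) and π(j) are two distinct elements of {1, …, 270} in uniformly random order; by symmetry P[π(i) > π(j)] = 1/2.
By linearity: E[X] = 36315 · (1/2) = C(270, 2) · (1/2) = 36315/2 = 36315/2 ≈ 18157.50000.

E[X] = 36315/2 = 18157.50000.


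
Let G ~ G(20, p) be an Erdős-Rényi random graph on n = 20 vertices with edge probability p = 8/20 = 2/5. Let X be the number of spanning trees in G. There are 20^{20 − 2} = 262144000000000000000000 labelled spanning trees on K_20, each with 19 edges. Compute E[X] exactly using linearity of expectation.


K_20 has 20^{20 − 2} = 262144000000000000000000 labelled spanning trees.
For each such spanning tree H, let X_H = 1 if all 19 edges of H are present in G. Then P[X_H = 1] = p^{19} = (2/5)^{19} = 524288/19073486328125.
Summing the indicators: E[X] = Σ_H E[X_H] = 262144000000000000000000 · p^{19} = 262144000000000000000000 · 524288/19073486328125 = 36028797018963968/5.
Numerically: E[X] ≈ 7.21e+15.

E[X] = 262144000000000000000000 · (2/5)^{19} = 36028797018963968/5 ≈ 7.21e+15.


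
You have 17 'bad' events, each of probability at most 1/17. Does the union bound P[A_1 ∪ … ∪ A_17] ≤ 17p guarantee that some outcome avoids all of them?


Union bound: P[∪_{i=1}^{17} A_i] ≤ Σ_i P[A_i] ≤ 17·p = 17·(1/17) = 1.
Numerically: 1 ≈ 1.000.
Is 1 < 1? NO.
Since the bound 1 is ≥ 1, the union bound is uninformative here; it does NOT by itself certify existence.

17·p = 1 ≈ 1.000; existence NOT certified by the union bound.


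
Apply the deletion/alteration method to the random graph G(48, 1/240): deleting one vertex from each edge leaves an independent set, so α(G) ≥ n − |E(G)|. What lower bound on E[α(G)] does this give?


E[|E(G)|] = C(48, 2)·p = 1128 · (1/240) = 47/10.
E[α(G)] ≥ n − E[|E(G)|] = 48 − 47/10 = 433/10.
Numerically: ≈ 43.3000.
(This is only a lower bound; the true E[α(G)] may be larger.)

E[α(G)] ≥ 433/10 ≈ 43.3000.


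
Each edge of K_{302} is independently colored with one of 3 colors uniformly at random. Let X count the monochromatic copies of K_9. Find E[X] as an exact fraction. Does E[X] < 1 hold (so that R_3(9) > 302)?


E[X] = C(302, 9) · 3^{1 − 36} = 51054804739588650 · 3^{−35} = 51054804739588650/50031545098999707.
As a reduced fraction: E[X] = 17018268246529550/16677181699666569 ≈ 1.02045.
Is E[X] < 1? NO.
Since E[X] ≥ 1, the first-moment bound is inconclusive at n = 302; it does NOT by itself certify R_3(9) > 302.

E[X] = 17018268246529550/16677181699666569 ≈ 1.02045; E[X] ≥ 1; first-moment method inconclusive here.


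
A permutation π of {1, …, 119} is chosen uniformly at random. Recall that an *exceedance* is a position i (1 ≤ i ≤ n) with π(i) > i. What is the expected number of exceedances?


Write X = Σ_{i=1}^{119} X_i, where X_i = 1_{π(i) > i}.
For each fixed i, π(i) is uniform over {1, …, 119} (marginal of a uniform permutation), so P[π(i) > i] = (n − i)/n. Summing: Σ_{i=1}^{119} (n − i)/n = (0 + 1 + … + 118)/119 = 119(119 − 1)/(2·119) = (119 − 1)/2.
Hence E[X] = Σ_{i=1}^{119} (119 − i)/119 = 59 ≈ 59.000000.

E[X] = 59 = 59.000000.


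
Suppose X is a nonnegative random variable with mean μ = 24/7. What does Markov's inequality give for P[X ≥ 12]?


μ = E[X] = 24/7, a = 12.
Markov: P[X ≥ 12] ≤ μ/a = (24/7)/12 = 2/7.
Numerically: ≈ 0.285714.
(Since a = 12 > μ = 3.428571, the bound 2/7 is < 1 and informative.)

P[X ≥ 12] ≤ 2/7 ≈ 0.285714.


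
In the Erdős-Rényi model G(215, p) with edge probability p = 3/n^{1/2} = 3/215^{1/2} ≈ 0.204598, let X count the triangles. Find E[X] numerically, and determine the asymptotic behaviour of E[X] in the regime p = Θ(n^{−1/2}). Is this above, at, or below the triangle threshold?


Number of potential triangles: C(215, 3) = 1633355.
Each occurs with probability p³ ≈ (0.204598)³ ≈ 8.56458008e-03.
By linearity: E[X] = C(215, 3)·p³ ≈ 1633355 · 8.56458008e-03 ≈ 13988.999692.
Since α = 1/2 < 1, p = c/n^{1/2} ≫ 1/n is above the triangle threshold p ~ 1/n. Asymptotically E[X] ~ (c³/6)·n^{3(1−α)} = (3³/6)·n^{1.5} → ∞; triangles are abundant w.h.p.

E[X] ≈ 13988.999692; in regime p = Θ(1/n^{1/2}) E[X] diverges (above the triangle threshold p ~ 1/n).


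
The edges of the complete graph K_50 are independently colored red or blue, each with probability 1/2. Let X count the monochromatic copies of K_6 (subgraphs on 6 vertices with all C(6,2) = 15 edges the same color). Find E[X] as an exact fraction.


Let X = Σ_S X_S over the C(50, 6) = 15890700 subsets S of size 6, where X_S = 1 if the K_6 on S is monochromatic.
For a fixed S, the K_6 on S has C(6, 2) = 15 edges. P[all 15 edges red] = (1/2)^15, and likewise for blue, so P[monochromatic] = 2·(1/2)^15 = 2^{1 − 15} = 1/16384.
By linearity: E[X] = C(50, 6) · 2^{1 − 15} = 15890700 · 1/16384 = 3972675/4096.
Numerically: E[X] ≈ 969.8914.

E[X] = C(50,6)·2^(1−C(6,2)) = 3972675/4096 ≈ 969.8914.


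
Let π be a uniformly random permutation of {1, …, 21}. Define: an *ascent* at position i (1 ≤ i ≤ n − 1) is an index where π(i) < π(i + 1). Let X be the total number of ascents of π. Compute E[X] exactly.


Write X = Σ X_I over i = 1, …, 20, with X_I the indicator of one ascent.
There are 20 indicators.
For each fixed i, the pair (π(i), π(i+1)) is a uniformly random ordered pair of distinct values from {1, …, 21}; by symmetry P[π(i) < π(i+1)] = 1/2.
By linearity: E[X] = 20 · (1/2) = (21 − 1) · (1/2) = 10 ≈ 10.0000.

E[X] = 10 = 10.0000.


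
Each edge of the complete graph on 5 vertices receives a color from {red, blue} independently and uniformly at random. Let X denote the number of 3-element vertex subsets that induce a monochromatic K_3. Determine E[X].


Let X = Σ_S X_S over the C(5, 3) = 10 subsets S of size 3, where X_S = 1 if the K_3 on S is monochromatic.
For a fixed S, the K_3 on S has C(3, 2) = 3 edges. P[all 3 edges red] = (1/2)^3, and likewise for blue, so P[monochromatic] = 2·(1/2)^3 = 2^{1 − 3} = 1/4.
Summing: E[X] = C(5, 3) · 2^{1 − 3} = 10 · 1/4 = 5/2.
Numerically: E[X] ≈ 2.50000.

E[X] = C(5,3)·2^(1−C(3,2)) = 5/2 ≈ 2.50000.


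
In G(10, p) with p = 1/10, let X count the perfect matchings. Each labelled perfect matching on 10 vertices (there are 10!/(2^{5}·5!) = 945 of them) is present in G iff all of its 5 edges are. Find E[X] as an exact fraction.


K_10 has 10!/(2^{5}·5!) = 945 labelled perfect matchings.
For each such perfect matching H, let X_H = 1 if all 5 edges of H are present in G. Then P[X_H = 1] = p^{5} = (1/10)^{5} = 1/100000.
By linearity of expectation: E[X] = Σ_H E[X_H] = 945 · p^{5} = 945 · 1/100000 = 189/20000.
Numerically: E[X] ≈ 0.00945.

E[X] = 945 · (1/10)^{5} = 189/20000 ≈ 0.00945.


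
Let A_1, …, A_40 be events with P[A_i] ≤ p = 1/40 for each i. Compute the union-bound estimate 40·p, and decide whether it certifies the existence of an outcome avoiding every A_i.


Union bound: P[∪_{i=1}^{40} A_i] ≤ Σ_i P[A_i] ≤ 40·p = 40·(1/40) = 1.
Numerically: 1 ≈ 1.0000000.
Is 1 < 1? NO.
Since the bound 1 is ≥ 1, the union bound is uninformative here; it does NOT by itself certify existence.

40·p = 1 ≈ 1.0000000; existence NOT certified by the union bound.
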